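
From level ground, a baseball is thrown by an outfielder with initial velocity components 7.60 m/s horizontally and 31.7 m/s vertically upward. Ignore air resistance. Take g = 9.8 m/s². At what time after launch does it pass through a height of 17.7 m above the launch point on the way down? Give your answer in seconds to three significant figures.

Set y = v_y0 t − ½ g t² = 17.7: 4.900 t² − 31.70 t + 17.7 = 0.
Quadratic formula: t = (31.70 ± √657.97) / 9.80 = (31.70 ± 25.65) / 9.80 → t = 0.6173 s or 5.852 s.
The descending-branch root is 5.852 s.

5.85 s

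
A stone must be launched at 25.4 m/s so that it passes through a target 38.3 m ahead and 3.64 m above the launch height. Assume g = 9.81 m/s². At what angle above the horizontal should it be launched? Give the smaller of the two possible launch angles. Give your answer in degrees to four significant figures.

Trajectory: y = x tanθ − g x² (1 + tan²θ)/(2v₀²). With x = 38.3, y = 3.64, v₀ = 25.4, g = 9.81:
11.15 tan²θ − 38.3 tanθ + (14.79) = 0.
tanθ = [38.3 ± √(38.3² − 4 × 11.15 × (14.79))] / (2 × 11.15) = (38.3 ± 28.41) / 22.30, giving tanθ = 0.4435 or 2.991.
θ = 23.92° or 71.51°; the smaller is 23.92°.

23.92°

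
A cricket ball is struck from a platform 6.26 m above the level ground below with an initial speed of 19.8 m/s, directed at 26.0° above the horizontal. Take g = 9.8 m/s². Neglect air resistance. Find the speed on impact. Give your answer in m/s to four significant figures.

Resolve: vₓ = 19.80 cos 26.0° = 17.80 m/s and v_y0 = 19.80 sin 26.0° = 8.680 m/s.
Vertical motion (up positive, ground at y = 0): 4.900 t² − (8.680) t − 6.26 = 0, so t = (8.680 + √(8.680² + 2·9.80·6.26)) / 9.80 = (8.680 + 14.07) / 9.80 = 2.322 s.
Vertical velocity at impact: v_y = v_y0 − g t = 8.680 − 9.80 × 2.322 = −14.07 m/s.
Speed: |v| = √(vₓ² + v_y²) = √(17.80² + 14.07²) = 22.69 m/s.

22.69 m/s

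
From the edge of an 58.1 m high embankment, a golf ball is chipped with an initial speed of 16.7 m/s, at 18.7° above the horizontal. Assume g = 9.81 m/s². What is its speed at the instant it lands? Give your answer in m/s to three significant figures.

37.7 m/s

Components: vₓ = 16.70 cos 18.7° = 15.82 m/s, v_y0 = 16.70 sin 18.7° = 5.354 m/s.
With up positive and y = 0 at the ground: y(t) = 58.1 + (5.354) t − 4.905 t². Setting y = 0 and taking the positive root: t = [5.354 + √(5.354² + 2·9.81·58.1)] / 9.81 = (5.354 + 34.18) / 9.81 = 4.030 s.
Vertical velocity at impact: v_y = v_y0 − g t = 5.354 − 9.81 × 4.030 = −34.18 m/s.
Speed: |v| = √(vₓ² + v_y²) = √(15.82² + 34.18²) = 37.67 m/s.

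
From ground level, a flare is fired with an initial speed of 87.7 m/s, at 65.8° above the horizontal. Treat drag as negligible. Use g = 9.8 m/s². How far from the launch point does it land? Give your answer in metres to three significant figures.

Horizontal component vₓ = 87.70 cos 65.8° = 35.95 m/s; vertical v_y0 = 87.70 sin 65.8° = 79.99 m/s.
Flight time T = 2 v_y0 / g = 16.33 s.
Range: R = vₓ T = 35.95 × 16.33 = 586.9 m.

587 m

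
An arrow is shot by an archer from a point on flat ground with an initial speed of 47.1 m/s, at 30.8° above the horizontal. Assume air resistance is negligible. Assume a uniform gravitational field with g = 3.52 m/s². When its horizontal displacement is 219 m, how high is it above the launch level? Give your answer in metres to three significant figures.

79.0 m

Horizontal component vₓ = 47.10 cos 30.8° = 40.46 m/s; vertical v_y0 = 47.10 sin 30.8° = 24.12 m/s.
x = vₓ t ⇒ t = 219/40.46 = 5.413 s.
Height: y = v_y0 t − ½ g t² = 24.12 × 5.413 − 1.760 × 5.413² = 130.6 − 51.57 = 78.98 m.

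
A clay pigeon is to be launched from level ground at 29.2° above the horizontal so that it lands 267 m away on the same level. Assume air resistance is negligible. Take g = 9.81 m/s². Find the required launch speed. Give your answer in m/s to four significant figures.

Level-ground range: R = v₀² sin(2θ)/g, so v₀ = √(gR / sin 2θ).
v₀ = √(9.81 × 267 / sin 58.40°) = √(2619 / 0.8517) = √3075.2 = 55.45 m/s.

55.45 m/s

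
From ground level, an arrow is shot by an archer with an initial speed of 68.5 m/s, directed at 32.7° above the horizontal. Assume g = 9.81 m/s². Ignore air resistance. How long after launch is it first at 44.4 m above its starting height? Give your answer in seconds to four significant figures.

1.497 s

vₓ = 68.50 cos 32.7° = 57.64 m/s; v_y0 = 68.50 sin 32.7° = 37.01 m/s.
Require v_y0 t − ½ g t² = 44.4, i.e. 4.905 t² − 37.01 t + 44.4 = 0.
Quadratic formula: t = (37.01 ± √498.35) / 9.81 = (37.01 ± 22.32) / 9.81 → t = 1.497 s or 6.048 s.
The first (ascending) time is 1.497 s.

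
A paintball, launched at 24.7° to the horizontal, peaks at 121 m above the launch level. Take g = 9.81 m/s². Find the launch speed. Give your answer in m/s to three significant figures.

117 m/s

At the peak v_y = 0, so v_y0 = √(2gH) = √(2 × 9.81 × 121) = 48.72 m/s.
v_y0 = v₀ sin θ ⇒ v₀ = 48.72 / sin 24.7° = 116.6 m/s.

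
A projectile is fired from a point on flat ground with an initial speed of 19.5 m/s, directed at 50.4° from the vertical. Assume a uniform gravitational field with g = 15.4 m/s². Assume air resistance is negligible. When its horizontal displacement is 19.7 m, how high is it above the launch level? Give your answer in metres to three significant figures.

3.06 m

Components: vₓ = 19.50 sin 50.4° = 15.03 m/s, v_y0 = 19.50 cos 50.4° = 12.43 m/s.
Time to reach x = 19.7 m: t = x/vₓ = 19.7/15.03 = 1.311 s.
Height: y = v_y0 t − ½ g t² = 12.43 × 1.311 − 7.700 × 1.311² = 16.30 − 13.24 = 3.060 m.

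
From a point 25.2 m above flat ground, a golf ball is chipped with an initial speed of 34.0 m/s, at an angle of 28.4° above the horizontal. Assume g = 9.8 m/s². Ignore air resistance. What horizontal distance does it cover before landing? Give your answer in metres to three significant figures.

vₓ = 34.00 cos 28.4° = 29.91 m/s; v_y0 = 34.00 sin 28.4° = 16.17 m/s.
With up positive and y = 0 at the ground: y(t) = 25.2 + (16.17) t − 4.900 t². Setting y = 0 and taking the positive root: t = [16.17 + √(16.17² + 2·9.80·25.2)] / 9.80 = (16.17 + 27.49) / 9.80 = 4.455 s.
Horizontal distance: R = vₓ t = 29.91 × 4.455 = 133.2 m.

133 m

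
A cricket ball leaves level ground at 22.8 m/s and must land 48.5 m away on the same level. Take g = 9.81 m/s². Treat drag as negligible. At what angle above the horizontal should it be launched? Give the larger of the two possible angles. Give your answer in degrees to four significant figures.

56.88°

R = v₀² sin 2θ / g gives sin 2θ = gR/v₀² = 9.81·48.5/22.8² = 0.9153.
2θ = 66.24° or 180° − 66.24° = 113.8°, so θ = 33.12° or 56.88°.
The larger angle is 56.88°.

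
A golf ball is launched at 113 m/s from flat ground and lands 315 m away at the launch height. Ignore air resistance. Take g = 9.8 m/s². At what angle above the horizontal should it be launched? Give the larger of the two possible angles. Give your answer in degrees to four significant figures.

R = v₀² sin 2θ / g gives sin 2θ = gR/v₀² = 9.80·315/113² = 0.2418.
2θ = 13.99° or 180° − 13.99° = 166.0°, so θ = 6.995° or 83.00°.
The larger angle is 83.00°.

83.00°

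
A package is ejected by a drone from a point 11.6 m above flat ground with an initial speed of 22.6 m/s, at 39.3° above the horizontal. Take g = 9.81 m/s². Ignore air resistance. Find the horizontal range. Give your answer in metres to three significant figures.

vₓ = 22.60 cos 39.3° = 17.49 m/s; v_y0 = 22.60 sin 39.3° = 14.31 m/s.
The projectile lands when y = 11.6 + (14.31) t − ½·9.81·t² = 0. Positive root: t = (14.31 + √(14.31² + 2·9.81·11.6)) / 9.81 = (14.31 + 20.80) / 9.81 = 3.579 s.
Horizontal distance: R = vₓ t = 17.49 × 3.579 = 62.59 m.

62.6 m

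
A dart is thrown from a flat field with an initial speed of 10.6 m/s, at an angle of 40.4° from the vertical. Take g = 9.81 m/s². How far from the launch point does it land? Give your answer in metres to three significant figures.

11.3 m

vₓ = 10.60 sin 40.4° = 6.870 m/s; v_y0 = 10.60 cos 40.4° = 8.072 m/s.
Time aloft: T = 2 v_y0 / g = 2 × 8.072 / 9.81 = 1.646 s.
Range: R = vₓ T = 6.870 × 1.646 = 11.31 m.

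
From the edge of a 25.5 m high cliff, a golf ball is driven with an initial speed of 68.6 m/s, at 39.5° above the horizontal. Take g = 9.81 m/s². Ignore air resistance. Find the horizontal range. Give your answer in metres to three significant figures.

Horizontal component vₓ = 68.60 cos 39.5° = 52.93 m/s; vertical v_y0 = 68.60 sin 39.5° = 43.63 m/s.
With up positive and y = 0 at the ground: y(t) = 25.5 + (43.63) t − 4.905 t². Setting y = 0 and taking the positive root: t = [43.63 + √(43.63² + 2·9.81·25.5)] / 9.81 = (43.63 + 49.03) / 9.81 = 9.446 s.
Horizontal distance: R = vₓ t = 52.93 × 9.446 = 500.0 m.

500 m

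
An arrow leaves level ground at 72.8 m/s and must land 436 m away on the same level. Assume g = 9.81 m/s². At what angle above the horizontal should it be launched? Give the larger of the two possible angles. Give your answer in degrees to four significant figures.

From R = (v₀²/g) sin 2θ: sin 2θ = 9.81 × 436 / 5299.8 = 0.8070.
2θ = 53.81° or 180° − 53.81° = 126.2°, so θ = 26.90° or 63.10°.
The larger angle is 63.10°.

63.10°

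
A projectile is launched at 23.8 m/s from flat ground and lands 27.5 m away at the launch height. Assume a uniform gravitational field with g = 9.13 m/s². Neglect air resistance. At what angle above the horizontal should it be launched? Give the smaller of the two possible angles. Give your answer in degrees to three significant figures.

Level-ground range R = v₀² sin(2θ)/g ⇒ sin(2θ) = gR/v₀² = 9.13 × 27.5 / 23.8² = 0.4433.
2θ = 26.31° or 180° − 26.31° = 153.7°, so θ = 13.16° or 76.84°.
The smaller angle is 13.16°.

13.2°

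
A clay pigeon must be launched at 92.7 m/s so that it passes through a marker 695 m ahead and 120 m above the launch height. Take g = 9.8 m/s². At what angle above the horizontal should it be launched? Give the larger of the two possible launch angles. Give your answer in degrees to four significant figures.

Trajectory: y = x tanθ − g x² (1 + tan²θ)/(2v₀²). With x = 695, y = 120, v₀ = 92.7, g = 9.80:
275.4 tan²θ − 695 tanθ + (395.4) = 0.
tanθ = [695 ± √(695² − 4 × 275.4 × (395.4))] / (2 × 275.4) = (695 ± 217.7) / 550.9, giving tanθ = 0.8665 or 1.657.
θ = 40.91° or 58.89°; the larger is 58.89°.

58.89°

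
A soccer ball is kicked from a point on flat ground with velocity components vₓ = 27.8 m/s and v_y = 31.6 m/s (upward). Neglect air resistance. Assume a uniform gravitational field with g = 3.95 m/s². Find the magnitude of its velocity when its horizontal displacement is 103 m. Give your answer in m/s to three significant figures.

x = vₓ t ⇒ t = 103/27.80 = 3.705 s.
Vertical velocity there: v_y = v_y0 − g t = 31.60 − 3.95 × 3.705 = 16.97 m/s.
Speed: √(vₓ² + v_y²) = √(27.80² + 16.97²) = 32.57 m/s.

32.6 m/s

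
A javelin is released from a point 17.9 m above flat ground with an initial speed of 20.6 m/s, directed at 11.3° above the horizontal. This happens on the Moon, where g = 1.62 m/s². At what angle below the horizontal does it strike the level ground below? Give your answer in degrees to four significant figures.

Horizontal component vₓ = 20.60 cos 11.3° = 20.20 m/s; vertical v_y0 = 20.60 sin 11.3° = 4.036 m/s.
With up positive and y = 0 at the ground: y(t) = 17.9 + (4.036) t − 0.8100 t². Setting y = 0 and taking the positive root: t = [4.036 + √(4.036² + 2·1.62·17.9)] / 1.62 = (4.036 + 8.619) / 1.62 = 7.812 s.
At impact: v_y = v_y0 − g t = −8.619 m/s; vₓ = 20.20 m/s.
Angle below horizontal: arctan(|v_y|/vₓ) = arctan(8.619/20.20) = 23.11°.

23.11°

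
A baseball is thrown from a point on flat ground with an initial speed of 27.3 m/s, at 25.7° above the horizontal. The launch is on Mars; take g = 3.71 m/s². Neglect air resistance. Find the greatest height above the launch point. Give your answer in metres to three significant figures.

Horizontal component vₓ = 27.30 cos 25.7° = 24.60 m/s; vertical v_y0 = 27.30 sin 25.7° = 11.84 m/s.
Peak height H = v_y0² / (2g) = 140.16 / 7.420 = 18.89 m.

18.9 m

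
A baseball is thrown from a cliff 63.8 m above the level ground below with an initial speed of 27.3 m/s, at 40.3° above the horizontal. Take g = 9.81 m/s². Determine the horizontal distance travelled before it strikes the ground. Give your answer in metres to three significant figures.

vₓ = 27.30 cos 40.3° = 20.82 m/s; v_y0 = 27.30 sin 40.3° = 17.66 m/s.
With up positive and y = 0 at the ground: y(t) = 63.8 + (17.66) t − 4.905 t². Setting y = 0 and taking the positive root: t = [17.66 + √(17.66² + 2·9.81·63.8)] / 9.81 = (17.66 + 39.54) / 9.81 = 5.831 s.
Horizontal distance: R = vₓ t = 20.82 × 5.831 = 121.4 m.

121 m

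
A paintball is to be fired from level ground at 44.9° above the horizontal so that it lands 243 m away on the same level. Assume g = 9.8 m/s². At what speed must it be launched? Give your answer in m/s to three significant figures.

On level ground R = v₀² sin 2θ / g ⇒ v₀ = √(gR / sin 2θ).
v₀ = √(9.80 × 243 / sin 89.80°) = √(2381 / 1.0000) = √2381.4 = 48.80 m/s.

48.8 m/s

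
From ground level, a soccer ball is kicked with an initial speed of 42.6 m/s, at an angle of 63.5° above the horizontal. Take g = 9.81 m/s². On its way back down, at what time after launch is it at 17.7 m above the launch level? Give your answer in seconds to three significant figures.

7.28 s

Resolve: vₓ = 42.60 cos 63.5° = 19.01 m/s and v_y0 = 42.60 sin 63.5° = 38.12 m/s.
Height y(t) = 38.12 t − 4.905 t² = 17.7 gives 4.905 t² − 38.12 t + 17.7 = 0.
t = [38.12 ± √(38.12² − 2·9.81·17.7)] / 9.81 = (38.12 ± 33.26) / 9.81, so t = 0.4959 s or t = 7.277 s.
The descending-branch root is 7.277 s.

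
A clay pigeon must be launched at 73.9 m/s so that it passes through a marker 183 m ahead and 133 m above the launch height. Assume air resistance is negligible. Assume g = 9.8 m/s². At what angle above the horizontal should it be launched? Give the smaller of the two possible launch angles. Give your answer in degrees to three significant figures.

47.3°

Trajectory: y = x tanθ − g x² (1 + tan²θ)/(2v₀²). With x = 183, y = 133, v₀ = 73.9, g = 9.80:
30.05 tan²θ − 183 tanθ + (163.0) = 0.
tanθ = [183 ± √(183² − 4 × 30.05 × (163.0))] / (2 × 30.05) = (183 ± 117.9) / 60.10, giving tanθ = 1.084 or 5.006.
θ = 47.30° or 78.70°; the smaller is 47.30°.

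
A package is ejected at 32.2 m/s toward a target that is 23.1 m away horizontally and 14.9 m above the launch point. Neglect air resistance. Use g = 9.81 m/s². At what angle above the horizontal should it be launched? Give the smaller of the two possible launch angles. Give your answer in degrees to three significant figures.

Trajectory: y = x tanθ − g x² (1 + tan²θ)/(2v₀²). With x = 23.1, y = 14.9, v₀ = 32.2, g = 9.81:
2.524 tan²θ − 23.1 tanθ + (17.42) = 0.
tanθ = [23.1 ± √(23.1² − 4 × 2.524 × (17.42))] / (2 × 2.524) = (23.1 ± 18.91) / 5.049, giving tanθ = 0.8295 or 8.321.
θ = 39.68° or 83.15°; the smaller is 39.68°.

39.7°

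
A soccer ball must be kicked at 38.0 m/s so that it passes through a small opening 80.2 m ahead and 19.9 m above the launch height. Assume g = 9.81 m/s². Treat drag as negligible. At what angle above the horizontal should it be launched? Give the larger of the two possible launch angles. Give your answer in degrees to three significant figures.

71.8°

Trajectory: y = x tanθ − g x² (1 + tan²θ)/(2v₀²). With x = 80.2, y = 19.9, v₀ = 38.0, g = 9.81:
21.85 tan²θ − 80.2 tanθ + (41.75) = 0.
tanθ = [80.2 ± √(80.2² − 4 × 21.85 × (41.75))] / (2 × 21.85) = (80.2 ± 52.76) / 43.70, giving tanθ = 0.6280 or 3.043.
θ = 32.13° or 71.81°; the larger is 71.81°.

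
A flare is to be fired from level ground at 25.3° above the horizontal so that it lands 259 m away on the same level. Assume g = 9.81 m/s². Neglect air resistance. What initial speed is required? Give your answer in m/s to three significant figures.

From R = (v₀² / g) sin 2θ: v₀ = √(gR / sin 2θ).
v₀ = √(9.81 × 259 / sin 50.60°) = √(2541 / 0.7727) = √3288.1 = 57.34 m/s.

57.3 m/s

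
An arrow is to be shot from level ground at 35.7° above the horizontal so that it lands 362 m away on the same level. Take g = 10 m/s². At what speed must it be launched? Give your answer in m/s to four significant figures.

61.80 m/s

Level-ground range: R = v₀² sin(2θ)/g, so v₀ = √(gR / sin 2θ).
v₀ = √(10.0 × 362 / sin 71.40°) = √(3620 / 0.9478) = √3819.5 = 61.80 m/s.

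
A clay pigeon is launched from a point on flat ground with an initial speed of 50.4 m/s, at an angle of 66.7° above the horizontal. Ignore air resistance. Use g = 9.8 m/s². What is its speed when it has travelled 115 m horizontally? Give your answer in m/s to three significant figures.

Components: vₓ = 50.40 cos 66.7° = 19.94 m/s, v_y0 = 50.40 sin 66.7° = 46.29 m/s.
Time to reach x = 115 m: t = x/vₓ = 115/19.94 = 5.769 s.
Vertical velocity there: v_y = v_y0 − g t = 46.29 − 9.80 × 5.769 = −10.24 m/s.
Speed: √(vₓ² + v_y²) = √(19.94² + 10.24²) = 22.41 m/s.

22.4 m/s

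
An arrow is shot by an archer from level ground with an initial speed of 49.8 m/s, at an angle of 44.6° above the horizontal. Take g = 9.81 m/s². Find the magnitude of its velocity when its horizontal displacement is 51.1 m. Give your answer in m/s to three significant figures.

Components: vₓ = 49.80 cos 44.6° = 35.46 m/s, v_y0 = 49.80 sin 44.6° = 34.97 m/s.
At x = 51.1 m, t = x/vₓ = 51.1/35.46 = 1.441 s.
Vertical velocity there: v_y = v_y0 − g t = 34.97 − 9.81 × 1.441 = 20.83 m/s.
Speed: √(vₓ² + v_y²) = √(35.46² + 20.83²) = 41.12 m/s.

41.1 m/s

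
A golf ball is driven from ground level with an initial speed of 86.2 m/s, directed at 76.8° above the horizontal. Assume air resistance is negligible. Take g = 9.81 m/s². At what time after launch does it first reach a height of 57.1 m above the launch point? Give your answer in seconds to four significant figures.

0.7098 s

Resolve: vₓ = 86.20 cos 76.8° = 19.68 m/s and v_y0 = 86.20 sin 76.8° = 83.92 m/s.
Require v_y0 t − ½ g t² = 57.1, i.e. 4.905 t² − 83.92 t + 57.1 = 0.
Quadratic formula: t = (83.92 ± √5922.7) / 9.81 = (83.92 ± 76.96) / 9.81 → t = 0.7098 s or 16.40 s.
The first (ascending) time is 0.7098 s.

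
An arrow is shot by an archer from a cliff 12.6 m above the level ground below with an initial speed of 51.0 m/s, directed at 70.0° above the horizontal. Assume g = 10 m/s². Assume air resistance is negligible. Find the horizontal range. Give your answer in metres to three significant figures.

172 m

vₓ = 51.00 cos 70.0° = 17.44 m/s; v_y0 = 51.00 sin 70.0° = 47.92 m/s.
Vertical motion (up positive, ground at y = 0): 5.000 t² − (47.92) t − 12.6 = 0, so t = (47.92 + √(47.92² + 2·10.0·12.6)) / 10.0 = (47.92 + 50.49) / 10.0 = 9.841 s.
Horizontal distance: R = vₓ t = 17.44 × 9.841 = 171.7 m.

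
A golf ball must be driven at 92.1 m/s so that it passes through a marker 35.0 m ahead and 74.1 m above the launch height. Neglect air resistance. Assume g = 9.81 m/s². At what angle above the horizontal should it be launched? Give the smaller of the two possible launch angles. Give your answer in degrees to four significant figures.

Trajectory: y = x tanθ − g x² (1 + tan²θ)/(2v₀²). With x = 35.0, y = 74.1, v₀ = 92.1, g = 9.81:
0.7084 tan²θ − 35.0 tanθ + (74.81) = 0.
tanθ = [35.0 ± √(35.0² − 4 × 0.7084 × (74.81))] / (2 × 0.7084) = (35.0 ± 31.83) / 1.417, giving tanθ = 2.239 or 47.17.
θ = 65.93° or 88.79°; the smaller is 65.93°.

65.93°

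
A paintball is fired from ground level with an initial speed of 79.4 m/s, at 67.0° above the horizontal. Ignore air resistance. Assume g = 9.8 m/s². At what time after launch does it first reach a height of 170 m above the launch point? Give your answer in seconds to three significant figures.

2.88 s

vₓ = 79.40 cos 67.0° = 31.02 m/s; v_y0 = 79.40 sin 67.0° = 73.09 m/s.
Require v_y0 t − ½ g t² = 170, i.e. 4.900 t² − 73.09 t + 170 = 0.
Quadratic formula: t = (73.09 ± √2009.9) / 9.80 = (73.09 ± 44.83) / 9.80 → t = 2.883 s or 12.03 s.
The first (ascending) time is 2.883 s.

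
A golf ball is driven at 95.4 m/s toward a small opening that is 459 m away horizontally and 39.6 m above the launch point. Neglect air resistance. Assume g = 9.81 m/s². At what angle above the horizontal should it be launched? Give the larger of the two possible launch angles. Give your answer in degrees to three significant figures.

74.8°

Trajectory: y = x tanθ − g x² (1 + tan²θ)/(2v₀²). With x = 459, y = 39.6, v₀ = 95.4, g = 9.81:
113.5 tan²θ − 459 tanθ + (153.1) = 0.
tanθ = [459 ± √(459² − 4 × 113.5 × (153.1))] / (2 × 113.5) = (459 ± 375.7) / 227.1, giving tanθ = 0.3670 or 3.675.
θ = 20.15° or 74.78°; the larger is 74.78°.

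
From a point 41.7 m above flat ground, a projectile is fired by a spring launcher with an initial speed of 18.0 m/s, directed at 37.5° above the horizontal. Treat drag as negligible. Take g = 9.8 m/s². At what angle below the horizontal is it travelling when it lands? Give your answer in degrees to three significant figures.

Resolve: vₓ = 18.00 cos 37.5° = 14.28 m/s and v_y0 = 18.00 sin 37.5° = 10.96 m/s.
With up positive and y = 0 at the ground: y(t) = 41.7 + (10.96) t − 4.900 t². Setting y = 0 and taking the positive root: t = [10.96 + √(10.96² + 2·9.80·41.7)] / 9.80 = (10.96 + 30.62) / 9.80 = 4.242 s.
At impact: v_y = v_y0 − g t = −30.62 m/s; vₓ = 14.28 m/s.
Angle below horizontal: arctan(|v_y|/vₓ) = arctan(30.62/14.28) = 64.99°.

65.0°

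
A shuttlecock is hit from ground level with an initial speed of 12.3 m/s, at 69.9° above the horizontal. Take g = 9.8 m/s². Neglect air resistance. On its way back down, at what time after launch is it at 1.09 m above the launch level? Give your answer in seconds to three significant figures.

2.26 s

Resolve: vₓ = 12.30 cos 69.9° = 4.227 m/s and v_y0 = 12.30 sin 69.9° = 11.55 m/s.
Require v_y0 t − ½ g t² = 1.09, i.e. 4.900 t² − 11.55 t + 1.09 = 0.
t = [11.55 ± √(11.55² − 2·9.80·1.09)] / 9.80 = (11.55 ± 10.59) / 9.80, so t = 0.09848 s or t = 2.259 s.
The descending-branch root is 2.259 s.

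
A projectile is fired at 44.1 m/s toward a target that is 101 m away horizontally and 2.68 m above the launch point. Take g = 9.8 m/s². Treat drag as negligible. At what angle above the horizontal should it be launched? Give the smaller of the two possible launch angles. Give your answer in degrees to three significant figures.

16.9°

Trajectory: y = x tanθ − g x² (1 + tan²θ)/(2v₀²). With x = 101, y = 2.68, v₀ = 44.1, g = 9.80:
25.70 tan²θ − 101 tanθ + (28.38) = 0.
tanθ = [101 ± √(101² − 4 × 25.70 × (28.38))] / (2 × 25.70) = (101 ± 85.34) / 51.40, giving tanθ = 0.3046 or 3.625.
θ = 16.94° or 74.58°; the smaller is 16.94°.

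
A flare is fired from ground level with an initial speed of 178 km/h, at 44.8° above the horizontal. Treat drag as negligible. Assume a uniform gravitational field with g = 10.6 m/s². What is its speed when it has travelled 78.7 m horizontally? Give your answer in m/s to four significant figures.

Convert: 178 km/h = 178/3.6 = 49.44 m/s.
Horizontal component vₓ = 49.44 cos 44.8° = 35.08 m/s; vertical v_y0 = 49.44 sin 44.8° = 34.84 m/s.
x = vₓ t ⇒ t = 78.7/35.08 = 2.243 s.
Vertical velocity there: v_y = v_y0 − g t = 34.84 − 10.6 × 2.243 = 11.06 m/s.
Speed: √(vₓ² + v_y²) = √(35.08² + 11.06²) = 36.79 m/s.

36.79 m/s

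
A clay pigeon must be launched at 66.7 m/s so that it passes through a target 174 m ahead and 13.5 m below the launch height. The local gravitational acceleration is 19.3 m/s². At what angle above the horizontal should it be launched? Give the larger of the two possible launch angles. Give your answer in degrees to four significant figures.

Trajectory: y = x tanθ − g x² (1 + tan²θ)/(2v₀²). With x = 174, y = −13.5, v₀ = 66.7, g = 19.3:
65.67 tan²θ − 174 tanθ + (52.17) = 0.
tanθ = [174 ± √(174² − 4 × 65.67 × (52.17))] / (2 × 65.67) = (174 ± 128.7) / 131.3, giving tanθ = 0.3447 or 2.305.
θ = 19.02° or 66.55°; the larger is 66.55°.

66.55°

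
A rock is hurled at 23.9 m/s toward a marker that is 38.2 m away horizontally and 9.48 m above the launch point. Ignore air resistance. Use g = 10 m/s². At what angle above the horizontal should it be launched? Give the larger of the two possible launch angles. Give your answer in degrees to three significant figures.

Trajectory: y = x tanθ − g x² (1 + tan²θ)/(2v₀²). With x = 38.2, y = 9.48, v₀ = 23.9, g = 10.0:
12.77 tan²θ − 38.2 tanθ + (22.25) = 0.
tanθ = [38.2 ± √(38.2² − 4 × 12.77 × (22.25))] / (2 × 12.77) = (38.2 ± 17.95) / 25.55, giving tanθ = 0.7926 or 2.198.
θ = 38.40° or 65.54°; the larger is 65.54°.

65.5°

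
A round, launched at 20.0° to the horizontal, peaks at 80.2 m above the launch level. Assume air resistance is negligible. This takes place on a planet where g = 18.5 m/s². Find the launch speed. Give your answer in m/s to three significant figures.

159 m/s

At the peak v_y = 0, so v_y0 = √(2gH) = √(2 × 18.5 × 80.2) = 54.47 m/s.
v_y0 = v₀ sin θ ⇒ v₀ = 54.47 / sin 20.0° = 159.3 m/s.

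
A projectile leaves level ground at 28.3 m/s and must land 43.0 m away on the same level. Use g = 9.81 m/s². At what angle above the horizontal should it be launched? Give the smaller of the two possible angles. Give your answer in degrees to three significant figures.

From R = (v₀²/g) sin 2θ: sin 2θ = 9.81 × 43.0 / 800.89 = 0.5267.
2θ = 31.78° or 180° − 31.78° = 148.2°, so θ = 15.89° or 74.11°.
The smaller angle is 15.89°.

15.9°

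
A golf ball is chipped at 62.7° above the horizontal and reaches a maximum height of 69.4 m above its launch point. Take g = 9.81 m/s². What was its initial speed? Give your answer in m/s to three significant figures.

At the peak v_y = 0, so v_y0 = √(2gH) = √(2 × 9.81 × 69.4) = 36.90 m/s.
v_y0 = v₀ sin θ ⇒ v₀ = 36.90 / sin 62.7° = 41.53 m/s.

41.5 m/s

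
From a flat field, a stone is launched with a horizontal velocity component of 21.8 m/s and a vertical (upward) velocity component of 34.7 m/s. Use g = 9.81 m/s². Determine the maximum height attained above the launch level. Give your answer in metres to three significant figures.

Maximum height: H = v_y0² / (2g) = 34.70² / (2 × 9.81) = 61.37 m.

61.4 m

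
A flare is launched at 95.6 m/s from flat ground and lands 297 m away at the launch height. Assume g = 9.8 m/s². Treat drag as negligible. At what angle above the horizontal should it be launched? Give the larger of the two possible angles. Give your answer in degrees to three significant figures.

R = v₀² sin 2θ / g gives sin 2θ = gR/v₀² = 9.80·297/95.6² = 0.3185.
2θ = 18.57° or 180° − 18.57° = 161.4°, so θ = 9.285° or 80.71°.
The larger angle is 80.71°.

80.7°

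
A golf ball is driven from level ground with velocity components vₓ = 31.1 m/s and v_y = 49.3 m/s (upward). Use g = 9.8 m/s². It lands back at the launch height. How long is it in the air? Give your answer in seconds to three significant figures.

10.1 s

It returns to y = 0 when t = 2 v_y0 / g = 2(49.30)/9.80 = 10.06 s.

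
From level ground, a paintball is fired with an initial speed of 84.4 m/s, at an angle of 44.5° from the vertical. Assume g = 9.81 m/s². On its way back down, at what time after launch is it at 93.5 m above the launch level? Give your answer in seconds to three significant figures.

vₓ = 84.40 sin 44.5° = 59.16 m/s; v_y0 = 84.40 cos 44.5° = 60.20 m/s.
Set y = v_y0 t − ½ g t² = 93.5: 4.905 t² − 60.20 t + 93.5 = 0.
t = [60.20 ± √(60.20² − 2·9.81·93.5)] / 9.81 = (60.20 ± 42.30) / 9.81, so t = 1.824 s or t = 10.45 s.
The descending-branch root is 10.45 s.

10.4 s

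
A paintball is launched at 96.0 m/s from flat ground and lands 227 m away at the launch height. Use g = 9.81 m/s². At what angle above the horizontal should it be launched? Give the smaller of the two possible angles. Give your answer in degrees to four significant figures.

6.991°

From R = (v₀²/g) sin 2θ: sin 2θ = 9.81 × 227 / 9216.0 = 0.2416.
2θ = 13.98° or 180° − 13.98° = 166.0°, so θ = 6.991° or 83.01°.
The smaller angle is 6.991°.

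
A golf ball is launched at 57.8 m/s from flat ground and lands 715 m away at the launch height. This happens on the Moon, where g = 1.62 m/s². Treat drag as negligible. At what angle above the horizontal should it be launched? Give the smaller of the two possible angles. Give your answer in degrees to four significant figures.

Level-ground range R = v₀² sin(2θ)/g ⇒ sin(2θ) = gR/v₀² = 1.62 × 715 / 57.8² = 0.3467.
2θ = 20.29° or 180° − 20.29° = 159.7°, so θ = 10.14° or 79.86°.
The smaller angle is 10.14°.

10.14°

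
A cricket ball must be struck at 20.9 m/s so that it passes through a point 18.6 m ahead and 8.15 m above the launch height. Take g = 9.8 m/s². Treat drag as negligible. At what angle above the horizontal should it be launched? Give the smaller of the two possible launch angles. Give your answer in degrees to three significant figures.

37.6°

Trajectory: y = x tanθ − g x² (1 + tan²θ)/(2v₀²). With x = 18.6, y = 8.15, v₀ = 20.9, g = 9.80:
3.881 tan²θ − 18.6 tanθ + (12.03) = 0.
tanθ = [18.6 ± √(18.6² − 4 × 3.881 × (12.03))] / (2 × 3.881) = (18.6 ± 12.62) / 7.762, giving tanθ = 0.7708 or 4.022.
θ = 37.62° or 76.04°; the smaller is 37.62°.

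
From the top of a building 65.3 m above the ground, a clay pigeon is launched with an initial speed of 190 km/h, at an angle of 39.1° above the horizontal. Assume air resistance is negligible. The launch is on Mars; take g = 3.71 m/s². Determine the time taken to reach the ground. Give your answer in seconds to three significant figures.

Convert: 190 km/h = 190/3.6 = 52.78 m/s.
vₓ = 52.78 cos 39.1° = 40.96 m/s; v_y0 = 52.78 sin 39.1° = 33.29 m/s.
With up positive and y = 0 at the ground: y(t) = 65.3 + (33.29) t − 1.855 t². Setting y = 0 and taking the positive root: t = [33.29 + √(33.29² + 2·3.71·65.3)] / 3.71 = (33.29 + 39.91) / 3.71 = 19.73 s.

19.7 s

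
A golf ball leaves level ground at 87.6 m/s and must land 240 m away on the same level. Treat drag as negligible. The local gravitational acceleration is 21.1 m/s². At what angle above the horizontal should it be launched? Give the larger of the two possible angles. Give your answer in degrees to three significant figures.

R = v₀² sin 2θ / g gives sin 2θ = gR/v₀² = 21.1·240/87.6² = 0.6599.
2θ = 41.29° or 180° − 41.29° = 138.7°, so θ = 20.65° or 69.35°.
The larger angle is 69.35°.

69.4°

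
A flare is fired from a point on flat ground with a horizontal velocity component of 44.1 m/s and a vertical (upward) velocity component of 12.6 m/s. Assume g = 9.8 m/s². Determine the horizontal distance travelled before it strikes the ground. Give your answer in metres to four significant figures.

113.4 m

Flight time T = 2 v_y0 / g = 2.571 s.
Range: R = vₓ T = 44.10 × 2.571 = 113.4 m.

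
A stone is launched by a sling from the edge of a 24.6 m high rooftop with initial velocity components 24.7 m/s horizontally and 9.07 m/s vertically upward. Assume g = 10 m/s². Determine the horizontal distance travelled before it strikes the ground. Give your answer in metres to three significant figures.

The projectile lands when y = 24.6 + (9.070) t − ½·10.0·t² = 0. Positive root: t = (9.070 + √(9.070² + 2·10.0·24.6)) / 10.0 = (9.070 + 23.96) / 10.0 = 3.303 s.
Horizontal distance: R = vₓ t = 24.70 × 3.303 = 81.59 m.

81.6 m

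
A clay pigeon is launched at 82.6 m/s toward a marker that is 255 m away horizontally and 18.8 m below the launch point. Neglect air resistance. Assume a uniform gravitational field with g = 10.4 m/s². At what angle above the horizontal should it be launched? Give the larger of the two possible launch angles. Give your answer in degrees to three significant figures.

Trajectory: y = x tanθ − g x² (1 + tan²θ)/(2v₀²). With x = 255, y = −18.8, v₀ = 82.6, g = 10.4:
49.56 tan²θ − 255 tanθ + (30.76) = 0.
tanθ = [255 ± √(255² − 4 × 49.56 × (30.76))] / (2 × 49.56) = (255 ± 242.7) / 99.12, giving tanθ = 0.1236 or 5.022.
θ = 7.046° or 78.74°; the larger is 78.74°.

78.7°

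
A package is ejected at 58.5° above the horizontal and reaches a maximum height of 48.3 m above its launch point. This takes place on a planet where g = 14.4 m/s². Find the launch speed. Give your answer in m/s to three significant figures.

At the peak v_y = 0, so v_y0 = √(2gH) = √(2 × 14.4 × 48.3) = 37.30 m/s.
v_y0 = v₀ sin θ ⇒ v₀ = 37.30 / sin 58.5° = 43.74 m/s.

43.7 m/s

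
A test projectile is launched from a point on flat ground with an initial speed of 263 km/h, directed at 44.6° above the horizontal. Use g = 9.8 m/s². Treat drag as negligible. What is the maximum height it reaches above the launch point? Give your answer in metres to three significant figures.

Convert: 263 km/h = 263/3.6 = 73.06 m/s.
vₓ = 73.06 cos 44.6° = 52.02 m/s; v_y0 = 73.06 sin 44.6° = 51.30 m/s.
At the apex v_y = 0, so H = v_y0²/(2g) = 51.30²/19.60 = 134.2 m.

134 m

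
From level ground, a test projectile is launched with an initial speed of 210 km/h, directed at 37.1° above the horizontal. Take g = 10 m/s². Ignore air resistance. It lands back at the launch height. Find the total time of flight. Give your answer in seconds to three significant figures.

7.04 s

Convert: 210 km/h = 210/3.6 = 58.33 m/s.
Components: vₓ = 58.33 cos 37.1° = 46.53 m/s, v_y0 = 58.33 sin 37.1° = 35.19 m/s.
It returns to y = 0 when t = 2 v_y0 / g = 2(35.19)/10.0 = 7.037 s.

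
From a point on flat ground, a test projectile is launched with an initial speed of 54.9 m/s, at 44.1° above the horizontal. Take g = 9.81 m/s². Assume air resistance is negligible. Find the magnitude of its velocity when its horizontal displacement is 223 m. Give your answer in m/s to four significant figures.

43.05 m/s

Horizontal component vₓ = 54.90 cos 44.1° = 39.43 m/s; vertical v_y0 = 54.90 sin 44.1° = 38.21 m/s.
Time to reach x = 223 m: t = x/vₓ = 223/39.43 = 5.656 s.
Vertical velocity there: v_y = v_y0 − g t = 38.21 − 9.81 × 5.656 = −17.28 m/s.
Speed: √(vₓ² + v_y²) = √(39.43² + 17.28²) = 43.05 m/s.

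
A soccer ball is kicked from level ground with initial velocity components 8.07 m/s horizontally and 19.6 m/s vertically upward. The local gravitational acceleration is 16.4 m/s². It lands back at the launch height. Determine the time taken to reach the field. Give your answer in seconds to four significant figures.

2.390 s

It returns to y = 0 when t = 2 v_y0 / g = 2(19.60)/16.4 = 2.390 s.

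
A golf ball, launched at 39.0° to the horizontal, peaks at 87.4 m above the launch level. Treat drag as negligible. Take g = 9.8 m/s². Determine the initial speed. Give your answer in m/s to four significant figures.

65.77 m/s

At the peak v_y = 0, so v_y0 = √(2gH) = √(2 × 9.80 × 87.4) = 41.39 m/s.
v_y0 = v₀ sin θ ⇒ v₀ = 41.39 / sin 39.0° = 65.77 m/s.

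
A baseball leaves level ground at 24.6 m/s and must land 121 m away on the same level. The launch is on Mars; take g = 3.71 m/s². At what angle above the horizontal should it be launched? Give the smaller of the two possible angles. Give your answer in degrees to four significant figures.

From R = (v₀²/g) sin 2θ: sin 2θ = 3.71 × 121 / 605.16 = 0.7418.
2θ = 47.89° or 180° − 47.89° = 132.1°, so θ = 23.94° or 66.06°.
The smaller angle is 23.94°.

23.94°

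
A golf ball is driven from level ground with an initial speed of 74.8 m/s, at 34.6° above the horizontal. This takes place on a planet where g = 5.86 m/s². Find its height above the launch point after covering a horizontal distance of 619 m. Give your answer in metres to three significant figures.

Resolve: vₓ = 74.80 cos 34.6° = 61.57 m/s and v_y0 = 74.80 sin 34.6° = 42.47 m/s.
x = vₓ t ⇒ t = 619/61.57 = 10.05 s.
Height: y = v_y0 t − ½ g t² = 42.47 × 10.05 − 2.930 × 10.05² = 427.0 − 296.1 = 130.9 m.

131 m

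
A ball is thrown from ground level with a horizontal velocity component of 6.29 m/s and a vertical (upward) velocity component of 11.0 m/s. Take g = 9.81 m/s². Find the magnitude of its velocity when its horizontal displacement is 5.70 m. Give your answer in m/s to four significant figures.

6.635 m/s

Time to reach x = 5.70 m: t = x/vₓ = 5.70/6.290 = 0.9062 s.
Vertical velocity there: v_y = v_y0 − g t = 11.00 − 9.81 × 0.9062 = 2.110 m/s.
Speed: √(vₓ² + v_y²) = √(6.290² + 2.110²) = 6.635 m/s.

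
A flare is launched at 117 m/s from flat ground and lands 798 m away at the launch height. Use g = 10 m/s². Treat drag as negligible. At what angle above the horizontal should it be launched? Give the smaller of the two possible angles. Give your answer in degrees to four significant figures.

17.83°

R = v₀² sin 2θ / g gives sin 2θ = gR/v₀² = 10.0·798/117² = 0.5829.
2θ = 35.66° or 180° − 35.66° = 144.3°, so θ = 17.83° or 72.17°.
The smaller angle is 17.83°.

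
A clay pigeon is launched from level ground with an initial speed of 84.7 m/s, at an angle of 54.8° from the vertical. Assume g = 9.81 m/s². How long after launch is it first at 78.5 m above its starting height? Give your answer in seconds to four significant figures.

2.016 s

Horizontal component vₓ = 84.70 sin 54.8° = 69.21 m/s; vertical v_y0 = 84.70 cos 54.8° = 48.82 m/s.
Set y = v_y0 t − ½ g t² = 78.5: 4.905 t² − 48.82 t + 78.5 = 0.
Quadratic formula: t = (48.82 ± √843.60) / 9.81 = (48.82 ± 29.04) / 9.81 → t = 2.016 s or 7.938 s.
The first (ascending) time is 2.016 s.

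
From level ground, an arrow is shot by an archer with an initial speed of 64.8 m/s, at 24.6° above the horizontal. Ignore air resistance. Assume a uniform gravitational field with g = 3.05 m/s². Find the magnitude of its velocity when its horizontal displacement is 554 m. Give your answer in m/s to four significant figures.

vₓ = 64.80 cos 24.6° = 58.92 m/s; v_y0 = 64.80 sin 24.6° = 26.97 m/s.
Time to reach x = 554 m: t = x/vₓ = 554/58.92 = 9.403 s.
Vertical velocity there: v_y = v_y0 − g t = 26.97 − 3.05 × 9.403 = −1.704 m/s.
Speed: √(vₓ² + v_y²) = √(58.92² + 1.704²) = 58.94 m/s.

58.94 m/s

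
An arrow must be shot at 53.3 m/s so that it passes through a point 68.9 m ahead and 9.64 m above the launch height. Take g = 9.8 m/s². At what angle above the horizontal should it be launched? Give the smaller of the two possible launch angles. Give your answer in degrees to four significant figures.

Trajectory: y = x tanθ − g x² (1 + tan²θ)/(2v₀²). With x = 68.9, y = 9.64, v₀ = 53.3, g = 9.80:
8.188 tan²θ − 68.9 tanθ + (17.83) = 0.
tanθ = [68.9 ± √(68.9² − 4 × 8.188 × (17.83))] / (2 × 8.188) = (68.9 ± 64.52) / 16.38, giving tanθ = 0.2672 or 8.147.
θ = 14.96° or 83.00°; the smaller is 14.96°.

14.96°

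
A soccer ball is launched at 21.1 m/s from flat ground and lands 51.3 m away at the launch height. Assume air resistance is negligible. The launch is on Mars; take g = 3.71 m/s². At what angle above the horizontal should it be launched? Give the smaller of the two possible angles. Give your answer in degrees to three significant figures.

Level-ground range R = v₀² sin(2θ)/g ⇒ sin(2θ) = gR/v₀² = 3.71 × 51.3 / 21.1² = 0.4275.
2θ = 25.31° or 180° − 25.31° = 154.7°, so θ = 12.65° or 77.35°.
The smaller angle is 12.65°.

12.7°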